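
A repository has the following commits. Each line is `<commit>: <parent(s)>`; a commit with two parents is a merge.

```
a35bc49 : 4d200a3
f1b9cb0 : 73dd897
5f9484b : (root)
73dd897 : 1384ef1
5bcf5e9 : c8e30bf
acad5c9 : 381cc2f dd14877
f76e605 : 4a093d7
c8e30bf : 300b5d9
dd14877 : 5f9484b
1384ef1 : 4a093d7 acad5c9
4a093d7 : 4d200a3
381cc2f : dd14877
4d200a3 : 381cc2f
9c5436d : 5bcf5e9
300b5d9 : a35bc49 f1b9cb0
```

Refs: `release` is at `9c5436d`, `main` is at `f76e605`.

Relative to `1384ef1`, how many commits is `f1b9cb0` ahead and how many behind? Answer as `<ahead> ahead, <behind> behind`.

2 ahead, 0 behind

Reachable from f1b9cb0: {1384ef1, 381cc2f, 4a093d7, 4d200a3, 5f9484b, 73dd897, acad5c9, dd14877, f1b9cb0}.
Reachable from 1384ef1: {1384ef1, 381cc2f, 4a093d7, 4d200a3, 5f9484b, acad5c9, dd14877}.
Only in f1b9cb0's history (ahead): {73dd897, f1b9cb0} — 2.
Only in 1384ef1's history (behind): {} — 0.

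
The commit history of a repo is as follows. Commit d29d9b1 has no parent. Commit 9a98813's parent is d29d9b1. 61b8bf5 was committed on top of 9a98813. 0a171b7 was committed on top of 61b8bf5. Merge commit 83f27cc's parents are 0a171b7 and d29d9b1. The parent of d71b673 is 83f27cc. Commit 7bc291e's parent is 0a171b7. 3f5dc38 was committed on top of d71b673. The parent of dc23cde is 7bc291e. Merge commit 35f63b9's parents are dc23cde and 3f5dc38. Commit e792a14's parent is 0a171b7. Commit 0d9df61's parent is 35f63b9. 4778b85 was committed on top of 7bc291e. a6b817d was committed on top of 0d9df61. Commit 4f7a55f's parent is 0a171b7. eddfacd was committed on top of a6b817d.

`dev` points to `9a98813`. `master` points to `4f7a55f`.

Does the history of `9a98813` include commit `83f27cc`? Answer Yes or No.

No

Ancestors of 9a98813: {9a98813, d29d9b1}.
83f27cc is not in that set, so it is not an ancestor of 9a98813.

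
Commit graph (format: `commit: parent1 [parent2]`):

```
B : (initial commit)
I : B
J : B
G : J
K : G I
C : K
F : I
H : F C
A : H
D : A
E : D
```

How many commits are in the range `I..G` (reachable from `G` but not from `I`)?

Reachable from G: {B, G, J}.
Reachable from I: {B, I}.
In G's history but not I's: {G, J} — 2 commits.

2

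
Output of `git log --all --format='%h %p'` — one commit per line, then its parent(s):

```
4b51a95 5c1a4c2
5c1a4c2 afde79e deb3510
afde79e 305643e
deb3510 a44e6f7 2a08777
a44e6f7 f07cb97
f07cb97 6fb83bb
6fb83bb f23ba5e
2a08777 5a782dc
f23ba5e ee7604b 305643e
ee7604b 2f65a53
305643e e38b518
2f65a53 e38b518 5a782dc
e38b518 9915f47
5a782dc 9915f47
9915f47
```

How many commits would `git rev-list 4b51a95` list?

Walking parent pointers from 4b51a95: reachable set = {2a08777, 2f65a53, 305643e, 4b51a95, 5a782dc, 5c1a4c2, 6fb83bb, 9915f47, a44e6f7, afde79e, deb3510, e38b518, ee7604b, f07cb97, f23ba5e}.
That is 15 commits.

15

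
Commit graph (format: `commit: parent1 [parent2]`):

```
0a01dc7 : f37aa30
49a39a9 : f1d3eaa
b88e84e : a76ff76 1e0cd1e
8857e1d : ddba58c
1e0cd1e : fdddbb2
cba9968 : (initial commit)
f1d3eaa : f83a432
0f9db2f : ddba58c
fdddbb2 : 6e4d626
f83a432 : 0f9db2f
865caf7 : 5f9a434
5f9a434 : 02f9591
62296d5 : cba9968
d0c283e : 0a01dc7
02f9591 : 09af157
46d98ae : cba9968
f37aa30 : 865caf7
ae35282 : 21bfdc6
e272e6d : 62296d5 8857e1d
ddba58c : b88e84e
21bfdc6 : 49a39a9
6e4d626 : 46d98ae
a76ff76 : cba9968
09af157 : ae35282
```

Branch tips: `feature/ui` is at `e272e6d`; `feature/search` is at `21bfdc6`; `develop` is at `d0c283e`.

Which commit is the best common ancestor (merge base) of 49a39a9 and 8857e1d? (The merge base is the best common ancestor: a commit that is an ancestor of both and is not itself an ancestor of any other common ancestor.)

Ancestors of 49a39a9: {0f9db2f, 1e0cd1e, 46d98ae, 49a39a9, 6e4d626, a76ff76, b88e84e, cba9968, ddba58c, f1d3eaa, f83a432, fdddbb2}.
Ancestors of 8857e1d: {1e0cd1e, 46d98ae, 6e4d626, 8857e1d, a76ff76, b88e84e, cba9968, ddba58c, fdddbb2}.
Common ancestors: {1e0cd1e, 46d98ae, 6e4d626, a76ff76, b88e84e, cba9968, ddba58c, fdddbb2}.
Among these, ddba58c is not an ancestor of any other common ancestor — it is the merge base.

ddba58c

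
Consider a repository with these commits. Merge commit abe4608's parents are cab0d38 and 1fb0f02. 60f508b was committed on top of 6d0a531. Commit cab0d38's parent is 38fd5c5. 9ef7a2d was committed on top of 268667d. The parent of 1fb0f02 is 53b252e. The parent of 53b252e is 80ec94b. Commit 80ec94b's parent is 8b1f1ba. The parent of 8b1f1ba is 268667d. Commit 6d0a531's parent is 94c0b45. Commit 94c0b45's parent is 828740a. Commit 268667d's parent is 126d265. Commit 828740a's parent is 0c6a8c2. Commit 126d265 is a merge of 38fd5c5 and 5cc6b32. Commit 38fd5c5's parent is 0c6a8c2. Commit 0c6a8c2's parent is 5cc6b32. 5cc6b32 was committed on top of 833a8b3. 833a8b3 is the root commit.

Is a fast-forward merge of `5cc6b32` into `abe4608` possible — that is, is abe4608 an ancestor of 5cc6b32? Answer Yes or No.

No

A fast-forward from abe4608 to 5cc6b32 is possible iff abe4608 is an ancestor of 5cc6b32.
Ancestors of 5cc6b32: {5cc6b32, 833a8b3}.
abe4608 is not among them, so fast-forward is not possible.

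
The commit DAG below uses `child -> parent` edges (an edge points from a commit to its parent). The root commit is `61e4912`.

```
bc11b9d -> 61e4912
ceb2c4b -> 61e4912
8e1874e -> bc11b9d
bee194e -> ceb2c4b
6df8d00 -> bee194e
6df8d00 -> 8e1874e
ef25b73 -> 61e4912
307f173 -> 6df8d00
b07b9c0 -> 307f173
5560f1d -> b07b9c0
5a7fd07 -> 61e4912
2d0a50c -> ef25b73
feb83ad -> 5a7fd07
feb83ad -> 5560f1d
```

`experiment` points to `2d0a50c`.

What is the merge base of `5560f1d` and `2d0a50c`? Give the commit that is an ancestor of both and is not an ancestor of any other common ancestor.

Ancestors of 5560f1d: {307f173, 5560f1d, 61e4912, 6df8d00, 8e1874e, b07b9c0, bc11b9d, bee194e, ceb2c4b}.
Ancestors of 2d0a50c: {2d0a50c, 61e4912, ef25b73}.
Common ancestors: {61e4912}.
The only common ancestor is 61e4912, so it is the merge base.

61e4912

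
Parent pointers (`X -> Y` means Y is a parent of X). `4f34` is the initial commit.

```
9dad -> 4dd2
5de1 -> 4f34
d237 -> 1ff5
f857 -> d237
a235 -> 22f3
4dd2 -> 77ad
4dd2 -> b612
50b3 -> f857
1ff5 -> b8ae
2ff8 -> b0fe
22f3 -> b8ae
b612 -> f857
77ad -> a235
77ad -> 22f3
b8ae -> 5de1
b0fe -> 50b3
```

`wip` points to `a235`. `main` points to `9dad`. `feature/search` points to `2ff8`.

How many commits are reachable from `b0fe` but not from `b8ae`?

5

Reachable from b0fe: {1ff5, 4f34, 50b3, 5de1, b0fe, b8ae, d237, f857}.
Reachable from b8ae: {4f34, 5de1, b8ae}.
In b0fe's history but not b8ae's: {1ff5, 50b3, b0fe, d237, f857} — 5 commits.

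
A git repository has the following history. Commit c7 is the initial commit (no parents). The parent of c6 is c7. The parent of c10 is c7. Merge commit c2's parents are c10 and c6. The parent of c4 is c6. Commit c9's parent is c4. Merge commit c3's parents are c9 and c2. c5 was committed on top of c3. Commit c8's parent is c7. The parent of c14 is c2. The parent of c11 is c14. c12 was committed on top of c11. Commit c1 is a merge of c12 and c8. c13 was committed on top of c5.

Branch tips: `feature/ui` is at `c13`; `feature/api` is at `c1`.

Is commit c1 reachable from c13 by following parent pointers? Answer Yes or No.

No

Ancestors of c13: {c10, c13, c2, c3, c4, c5, c6, c7, c9}.
c1 is not in that set, so it is not an ancestor of c13.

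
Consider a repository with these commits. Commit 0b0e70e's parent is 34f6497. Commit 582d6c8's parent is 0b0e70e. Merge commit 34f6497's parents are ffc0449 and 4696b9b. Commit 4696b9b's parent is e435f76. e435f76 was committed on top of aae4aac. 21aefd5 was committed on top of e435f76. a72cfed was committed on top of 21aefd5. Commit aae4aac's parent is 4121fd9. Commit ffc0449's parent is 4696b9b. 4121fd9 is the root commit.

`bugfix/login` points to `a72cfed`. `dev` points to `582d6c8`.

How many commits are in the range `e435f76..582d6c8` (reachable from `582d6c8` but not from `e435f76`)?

Reachable from 582d6c8: {0b0e70e, 34f6497, 4121fd9, 4696b9b, 582d6c8, aae4aac, e435f76, ffc0449}.
Reachable from e435f76: {4121fd9, aae4aac, e435f76}.
In 582d6c8's history but not e435f76's: {0b0e70e, 34f6497, 4696b9b, 582d6c8, ffc0449} — 5 commits.

5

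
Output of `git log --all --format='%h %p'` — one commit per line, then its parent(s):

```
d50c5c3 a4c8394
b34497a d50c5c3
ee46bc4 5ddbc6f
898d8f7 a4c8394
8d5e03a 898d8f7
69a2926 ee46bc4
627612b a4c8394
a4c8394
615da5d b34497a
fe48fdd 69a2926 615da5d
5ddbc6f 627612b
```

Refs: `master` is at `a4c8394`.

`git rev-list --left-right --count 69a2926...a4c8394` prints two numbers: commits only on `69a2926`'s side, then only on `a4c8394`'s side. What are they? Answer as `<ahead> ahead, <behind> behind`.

4 ahead, 0 behind

Reachable from 69a2926: {5ddbc6f, 627612b, 69a2926, a4c8394, ee46bc4}.
Reachable from a4c8394: {a4c8394}.
Only in 69a2926's history (ahead): {5ddbc6f, 627612b, 69a2926, ee46bc4} — 4.
Only in a4c8394's history (behind): {} — 0.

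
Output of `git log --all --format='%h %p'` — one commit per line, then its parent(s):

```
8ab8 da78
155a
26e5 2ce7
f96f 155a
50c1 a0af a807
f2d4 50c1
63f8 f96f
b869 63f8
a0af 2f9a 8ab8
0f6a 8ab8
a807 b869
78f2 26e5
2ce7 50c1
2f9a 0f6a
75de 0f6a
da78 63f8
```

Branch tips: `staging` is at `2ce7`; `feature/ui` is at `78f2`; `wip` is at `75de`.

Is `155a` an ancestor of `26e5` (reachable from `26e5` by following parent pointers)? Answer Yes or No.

Yes

Ancestors of 26e5 (commits reachable by following parents): {0f6a, 155a, 26e5, 2ce7, 2f9a, 50c1, 63f8, 8ab8, a0af, a807, b869, da78, f96f}.
155a is in that set, so it is an ancestor of 26e5.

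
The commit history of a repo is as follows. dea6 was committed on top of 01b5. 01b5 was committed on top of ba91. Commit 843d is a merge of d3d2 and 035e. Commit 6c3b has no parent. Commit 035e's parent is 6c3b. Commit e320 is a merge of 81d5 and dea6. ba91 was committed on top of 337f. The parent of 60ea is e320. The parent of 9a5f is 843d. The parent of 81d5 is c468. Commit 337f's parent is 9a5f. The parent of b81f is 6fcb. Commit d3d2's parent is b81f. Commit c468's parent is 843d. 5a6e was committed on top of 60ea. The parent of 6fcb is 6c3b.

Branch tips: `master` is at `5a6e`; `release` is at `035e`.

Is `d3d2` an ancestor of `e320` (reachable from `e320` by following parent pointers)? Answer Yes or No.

Ancestors of e320 (commits reachable by following parents): {01b5, 035e, 337f, 6c3b, 6fcb, 81d5, 843d, 9a5f, b81f, ba91, c468, d3d2, dea6, e320}.
d3d2 is in that set, so it is an ancestor of e320.

Yes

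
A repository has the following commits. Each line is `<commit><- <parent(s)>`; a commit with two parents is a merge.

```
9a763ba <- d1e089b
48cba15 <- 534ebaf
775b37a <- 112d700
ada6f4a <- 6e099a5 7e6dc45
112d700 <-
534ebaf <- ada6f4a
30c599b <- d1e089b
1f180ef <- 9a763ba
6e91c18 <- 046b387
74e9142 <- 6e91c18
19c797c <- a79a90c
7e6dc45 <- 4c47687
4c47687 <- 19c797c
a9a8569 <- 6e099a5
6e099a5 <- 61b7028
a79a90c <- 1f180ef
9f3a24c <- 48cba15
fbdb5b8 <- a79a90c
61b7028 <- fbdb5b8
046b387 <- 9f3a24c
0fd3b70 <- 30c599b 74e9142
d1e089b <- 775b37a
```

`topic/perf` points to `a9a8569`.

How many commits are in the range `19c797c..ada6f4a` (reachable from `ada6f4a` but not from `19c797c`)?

6

Reachable from ada6f4a: {112d700, 19c797c, 1f180ef, 4c47687, 61b7028, 6e099a5, 775b37a, 7e6dc45, 9a763ba, a79a90c, ada6f4a, d1e089b, fbdb5b8}.
Reachable from 19c797c: {112d700, 19c797c, 1f180ef, 775b37a, 9a763ba, a79a90c, d1e089b}.
In ada6f4a's history but not 19c797c's: {4c47687, 61b7028, 6e099a5, 7e6dc45, ada6f4a, fbdb5b8} — 6 commits.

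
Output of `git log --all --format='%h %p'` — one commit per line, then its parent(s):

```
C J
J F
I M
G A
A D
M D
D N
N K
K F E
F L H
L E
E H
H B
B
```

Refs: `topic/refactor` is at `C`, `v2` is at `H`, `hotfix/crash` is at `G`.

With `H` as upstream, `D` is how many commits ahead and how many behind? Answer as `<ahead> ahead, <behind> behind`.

Reachable from D: {B, D, E, F, H, K, L, N}.
Reachable from H: {B, H}.
Only in D's history (ahead): {D, E, F, K, L, N} — 6.
Only in H's history (behind): {} — 0.

6 ahead, 0 behind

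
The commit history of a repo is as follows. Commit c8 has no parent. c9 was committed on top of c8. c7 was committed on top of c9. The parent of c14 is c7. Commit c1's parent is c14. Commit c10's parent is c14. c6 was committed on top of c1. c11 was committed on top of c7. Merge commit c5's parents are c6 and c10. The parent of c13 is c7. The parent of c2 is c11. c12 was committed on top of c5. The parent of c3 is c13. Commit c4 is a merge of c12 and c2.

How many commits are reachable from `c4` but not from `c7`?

9

Reachable from c4: {c1, c10, c11, c12, c14, c2, c4, c5, c6, c7, c8, c9}.
Reachable from c7: {c7, c8, c9}.
In c4's history but not c7's: {c1, c10, c11, c12, c14, c2, c4, c5, c6} — 9 commits.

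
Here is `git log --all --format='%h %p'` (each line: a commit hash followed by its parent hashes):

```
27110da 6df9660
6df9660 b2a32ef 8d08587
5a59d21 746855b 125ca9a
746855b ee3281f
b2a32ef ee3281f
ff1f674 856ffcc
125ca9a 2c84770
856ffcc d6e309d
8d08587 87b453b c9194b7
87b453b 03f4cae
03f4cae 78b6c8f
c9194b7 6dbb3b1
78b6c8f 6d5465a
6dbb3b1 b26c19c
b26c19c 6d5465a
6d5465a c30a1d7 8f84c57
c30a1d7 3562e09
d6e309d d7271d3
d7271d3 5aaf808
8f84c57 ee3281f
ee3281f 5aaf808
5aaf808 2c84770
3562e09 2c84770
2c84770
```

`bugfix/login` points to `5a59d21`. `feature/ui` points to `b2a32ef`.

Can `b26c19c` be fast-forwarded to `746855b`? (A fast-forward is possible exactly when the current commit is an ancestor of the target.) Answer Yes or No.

A fast-forward from b26c19c to 746855b is possible iff b26c19c is an ancestor of 746855b.
Ancestors of 746855b: {2c84770, 5aaf808, 746855b, ee3281f}.
b26c19c is not among them, so fast-forward is not possible.

No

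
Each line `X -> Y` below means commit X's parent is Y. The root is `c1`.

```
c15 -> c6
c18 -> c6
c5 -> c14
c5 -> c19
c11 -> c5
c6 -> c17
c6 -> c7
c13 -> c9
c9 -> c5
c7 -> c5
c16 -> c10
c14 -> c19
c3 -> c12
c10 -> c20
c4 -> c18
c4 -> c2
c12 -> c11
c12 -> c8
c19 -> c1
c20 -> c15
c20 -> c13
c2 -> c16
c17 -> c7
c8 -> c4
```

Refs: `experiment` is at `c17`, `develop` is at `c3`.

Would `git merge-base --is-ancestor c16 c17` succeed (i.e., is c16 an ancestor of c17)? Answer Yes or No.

No

Ancestors of c17: {c1, c14, c17, c19, c5, c7}.
c16 is not in that set, so it is not an ancestor of c17.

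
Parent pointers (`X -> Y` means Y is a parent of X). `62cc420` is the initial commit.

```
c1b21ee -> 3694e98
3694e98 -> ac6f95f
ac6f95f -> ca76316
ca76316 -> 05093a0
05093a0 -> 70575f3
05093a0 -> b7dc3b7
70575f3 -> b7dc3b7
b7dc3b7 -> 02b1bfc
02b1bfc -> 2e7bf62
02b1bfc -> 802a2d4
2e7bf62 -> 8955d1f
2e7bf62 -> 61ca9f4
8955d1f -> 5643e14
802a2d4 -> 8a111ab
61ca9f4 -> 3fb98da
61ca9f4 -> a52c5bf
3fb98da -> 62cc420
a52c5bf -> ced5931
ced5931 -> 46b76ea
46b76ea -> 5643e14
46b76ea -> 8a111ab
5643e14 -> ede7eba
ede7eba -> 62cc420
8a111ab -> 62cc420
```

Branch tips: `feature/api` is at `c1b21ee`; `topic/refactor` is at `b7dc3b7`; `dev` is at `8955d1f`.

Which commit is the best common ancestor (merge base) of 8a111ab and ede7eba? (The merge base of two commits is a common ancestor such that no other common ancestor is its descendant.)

Ancestors of 8a111ab: {62cc420, 8a111ab}.
Ancestors of ede7eba: {62cc420, ede7eba}.
Common ancestors: {62cc420}.
The only common ancestor is 62cc420, so it is the merge base.

62cc420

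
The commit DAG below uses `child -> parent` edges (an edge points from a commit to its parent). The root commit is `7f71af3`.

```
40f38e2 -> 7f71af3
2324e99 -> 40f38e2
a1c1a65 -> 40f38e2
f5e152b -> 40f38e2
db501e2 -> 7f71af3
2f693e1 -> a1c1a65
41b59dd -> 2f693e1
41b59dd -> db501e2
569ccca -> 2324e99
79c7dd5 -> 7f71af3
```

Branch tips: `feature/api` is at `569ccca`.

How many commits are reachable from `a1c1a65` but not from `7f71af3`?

2

Reachable from a1c1a65: {40f38e2, 7f71af3, a1c1a65}.
Reachable from 7f71af3: {7f71af3}.
In a1c1a65's history but not 7f71af3's: {40f38e2, a1c1a65} — 2 commits.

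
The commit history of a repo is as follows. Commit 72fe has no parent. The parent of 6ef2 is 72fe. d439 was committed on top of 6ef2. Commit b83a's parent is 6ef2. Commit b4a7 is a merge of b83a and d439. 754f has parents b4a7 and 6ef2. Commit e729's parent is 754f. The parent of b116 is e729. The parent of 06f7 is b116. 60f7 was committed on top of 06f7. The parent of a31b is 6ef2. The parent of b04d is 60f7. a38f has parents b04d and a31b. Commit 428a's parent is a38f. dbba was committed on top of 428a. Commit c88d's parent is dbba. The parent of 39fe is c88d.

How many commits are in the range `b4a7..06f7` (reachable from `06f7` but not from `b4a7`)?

Reachable from 06f7: {06f7, 6ef2, 72fe, 754f, b116, b4a7, b83a, d439, e729}.
Reachable from b4a7: {6ef2, 72fe, b4a7, b83a, d439}.
In 06f7's history but not b4a7's: {06f7, 754f, b116, e729} — 4 commits.

4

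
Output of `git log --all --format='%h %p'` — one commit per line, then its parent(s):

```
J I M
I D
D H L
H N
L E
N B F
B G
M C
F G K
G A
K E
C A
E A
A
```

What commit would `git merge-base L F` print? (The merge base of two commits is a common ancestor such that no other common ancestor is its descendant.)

Ancestors of L: {A, E, L}.
Ancestors of F: {A, E, F, G, K}.
Common ancestors: {A, E}.
Among these, E is not an ancestor of any other common ancestor — it is the merge base.

E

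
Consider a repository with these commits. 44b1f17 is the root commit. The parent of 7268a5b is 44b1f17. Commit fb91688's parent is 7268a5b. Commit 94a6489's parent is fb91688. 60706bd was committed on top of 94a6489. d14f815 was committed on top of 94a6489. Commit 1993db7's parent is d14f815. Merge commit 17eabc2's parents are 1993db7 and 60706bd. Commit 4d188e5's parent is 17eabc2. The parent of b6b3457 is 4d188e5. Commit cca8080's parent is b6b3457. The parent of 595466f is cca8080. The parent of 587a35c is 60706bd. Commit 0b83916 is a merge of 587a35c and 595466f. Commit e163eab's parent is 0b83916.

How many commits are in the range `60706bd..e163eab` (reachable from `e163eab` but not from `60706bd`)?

Reachable from e163eab: {0b83916, 17eabc2, 1993db7, 44b1f17, 4d188e5, 587a35c, 595466f, 60706bd, 7268a5b, 94a6489, b6b3457, cca8080, d14f815, e163eab, fb91688}.
Reachable from 60706bd: {44b1f17, 60706bd, 7268a5b, 94a6489, fb91688}.
In e163eab's history but not 60706bd's: {0b83916, 17eabc2, 1993db7, 4d188e5, 587a35c, 595466f, b6b3457, cca8080, d14f815, e163eab} — 10 commits.

10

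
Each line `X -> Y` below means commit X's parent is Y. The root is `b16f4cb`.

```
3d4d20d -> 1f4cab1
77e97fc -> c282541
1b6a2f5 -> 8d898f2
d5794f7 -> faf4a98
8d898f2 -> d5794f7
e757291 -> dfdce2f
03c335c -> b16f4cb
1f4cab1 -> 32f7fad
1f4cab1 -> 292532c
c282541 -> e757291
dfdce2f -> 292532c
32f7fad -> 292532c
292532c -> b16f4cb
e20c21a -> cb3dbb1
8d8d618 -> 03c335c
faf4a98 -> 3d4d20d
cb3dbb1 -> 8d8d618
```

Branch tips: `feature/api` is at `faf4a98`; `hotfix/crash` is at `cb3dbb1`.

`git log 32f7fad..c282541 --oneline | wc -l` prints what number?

Reachable from c282541: {292532c, b16f4cb, c282541, dfdce2f, e757291}.
Reachable from 32f7fad: {292532c, 32f7fad, b16f4cb}.
In c282541's history but not 32f7fad's: {c282541, dfdce2f, e757291} — 3 commits.

3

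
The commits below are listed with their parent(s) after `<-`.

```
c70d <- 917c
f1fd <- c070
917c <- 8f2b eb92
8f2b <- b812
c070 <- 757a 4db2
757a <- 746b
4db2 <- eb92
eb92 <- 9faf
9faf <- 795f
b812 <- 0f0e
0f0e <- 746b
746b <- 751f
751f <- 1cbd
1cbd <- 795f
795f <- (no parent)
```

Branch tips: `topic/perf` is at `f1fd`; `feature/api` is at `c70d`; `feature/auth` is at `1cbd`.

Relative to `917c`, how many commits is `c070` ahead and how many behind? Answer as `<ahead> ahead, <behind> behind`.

3 ahead, 4 behind

Reachable from c070: {1cbd, 4db2, 746b, 751f, 757a, 795f, 9faf, c070, eb92}.
Reachable from 917c: {0f0e, 1cbd, 746b, 751f, 795f, 8f2b, 917c, 9faf, b812, eb92}.
Only in c070's history (ahead): {4db2, 757a, c070} — 3.
Only in 917c's history (behind): {0f0e, 8f2b, 917c, b812} — 4.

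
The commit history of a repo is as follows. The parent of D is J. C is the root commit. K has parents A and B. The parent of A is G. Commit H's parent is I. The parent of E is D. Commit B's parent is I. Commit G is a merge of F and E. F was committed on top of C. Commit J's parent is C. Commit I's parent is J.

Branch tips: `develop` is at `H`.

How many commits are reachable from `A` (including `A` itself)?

Walking parent pointers from A: reachable set = {A, C, D, E, F, G, J}.
That is 7 commits.

7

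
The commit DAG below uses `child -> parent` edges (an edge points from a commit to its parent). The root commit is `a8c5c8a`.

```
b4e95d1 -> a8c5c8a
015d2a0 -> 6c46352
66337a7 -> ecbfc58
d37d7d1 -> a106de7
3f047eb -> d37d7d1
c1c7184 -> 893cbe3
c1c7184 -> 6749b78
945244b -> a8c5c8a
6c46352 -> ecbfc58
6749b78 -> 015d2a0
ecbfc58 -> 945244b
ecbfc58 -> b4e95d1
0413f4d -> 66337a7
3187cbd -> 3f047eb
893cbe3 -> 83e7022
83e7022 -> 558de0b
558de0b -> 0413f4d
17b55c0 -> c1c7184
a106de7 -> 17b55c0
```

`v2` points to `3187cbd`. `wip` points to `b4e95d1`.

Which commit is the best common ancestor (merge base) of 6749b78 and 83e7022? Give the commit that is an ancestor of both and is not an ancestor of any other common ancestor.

Ancestors of 6749b78: {015d2a0, 6749b78, 6c46352, 945244b, a8c5c8a, b4e95d1, ecbfc58}.
Ancestors of 83e7022: {0413f4d, 558de0b, 66337a7, 83e7022, 945244b, a8c5c8a, b4e95d1, ecbfc58}.
Common ancestors: {945244b, a8c5c8a, b4e95d1, ecbfc58}.
Among these, ecbfc58 is not an ancestor of any other common ancestor — it is the merge base.

ecbfc58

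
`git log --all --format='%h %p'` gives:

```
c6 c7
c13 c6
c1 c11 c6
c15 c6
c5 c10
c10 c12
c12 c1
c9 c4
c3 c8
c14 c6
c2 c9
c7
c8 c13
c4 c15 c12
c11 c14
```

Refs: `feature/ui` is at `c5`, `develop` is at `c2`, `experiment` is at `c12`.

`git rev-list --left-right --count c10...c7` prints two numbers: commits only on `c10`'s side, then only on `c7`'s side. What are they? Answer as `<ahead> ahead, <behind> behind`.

6 ahead, 0 behind

Reachable from c10: {c1, c10, c11, c12, c14, c6, c7}.
Reachable from c7: {c7}.
Only in c10's history (ahead): {c1, c10, c11, c12, c14, c6} — 6.
Only in c7's history (behind): {} — 0.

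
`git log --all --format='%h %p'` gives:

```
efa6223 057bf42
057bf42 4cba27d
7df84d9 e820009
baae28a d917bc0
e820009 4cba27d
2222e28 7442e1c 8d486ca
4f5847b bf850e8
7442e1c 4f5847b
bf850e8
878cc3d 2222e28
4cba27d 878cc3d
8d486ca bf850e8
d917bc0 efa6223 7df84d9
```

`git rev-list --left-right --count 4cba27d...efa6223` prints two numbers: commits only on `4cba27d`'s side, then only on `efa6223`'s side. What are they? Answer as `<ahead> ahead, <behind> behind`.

0 ahead, 2 behind

Reachable from 4cba27d: {2222e28, 4cba27d, 4f5847b, 7442e1c, 878cc3d, 8d486ca, bf850e8}.
Reachable from efa6223: {057bf42, 2222e28, 4cba27d, 4f5847b, 7442e1c, 878cc3d, 8d486ca, bf850e8, efa6223}.
Only in 4cba27d's history (ahead): {} — 0.
Only in efa6223's history (behind): {057bf42, efa6223} — 2.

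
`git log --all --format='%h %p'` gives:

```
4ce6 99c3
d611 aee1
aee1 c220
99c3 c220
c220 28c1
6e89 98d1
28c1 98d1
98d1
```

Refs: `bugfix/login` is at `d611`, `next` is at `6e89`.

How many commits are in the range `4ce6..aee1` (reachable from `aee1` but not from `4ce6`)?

1

Reachable from aee1: {28c1, 98d1, aee1, c220}.
Reachable from 4ce6: {28c1, 4ce6, 98d1, 99c3, c220}.
In aee1's history but not 4ce6's: {aee1} — 1 commit.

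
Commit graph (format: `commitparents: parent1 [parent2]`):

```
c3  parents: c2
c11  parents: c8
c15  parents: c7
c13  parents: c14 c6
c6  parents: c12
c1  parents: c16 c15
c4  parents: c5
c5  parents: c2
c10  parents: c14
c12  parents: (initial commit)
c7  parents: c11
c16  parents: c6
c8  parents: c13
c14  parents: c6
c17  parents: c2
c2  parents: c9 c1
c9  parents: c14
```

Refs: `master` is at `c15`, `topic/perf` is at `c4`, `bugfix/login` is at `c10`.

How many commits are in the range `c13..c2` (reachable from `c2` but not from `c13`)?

Reachable from c2: {c1, c11, c12, c13, c14, c15, c16, c2, c6, c7, c8, c9}.
Reachable from c13: {c12, c13, c14, c6}.
In c2's history but not c13's: {c1, c11, c15, c16, c2, c7, c8, c9} — 8 commits.

8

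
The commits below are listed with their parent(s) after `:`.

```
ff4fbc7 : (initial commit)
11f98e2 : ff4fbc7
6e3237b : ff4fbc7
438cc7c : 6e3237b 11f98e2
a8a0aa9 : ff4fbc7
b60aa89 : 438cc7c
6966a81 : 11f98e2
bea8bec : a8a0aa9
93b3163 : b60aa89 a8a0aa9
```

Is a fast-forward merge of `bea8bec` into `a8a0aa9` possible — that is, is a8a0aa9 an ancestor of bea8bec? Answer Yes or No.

Yes

A fast-forward from a8a0aa9 to bea8bec is possible iff a8a0aa9 is an ancestor of bea8bec.
Ancestors of bea8bec: {a8a0aa9, bea8bec, ff4fbc7}.
a8a0aa9 is among them, so fast-forward is possible.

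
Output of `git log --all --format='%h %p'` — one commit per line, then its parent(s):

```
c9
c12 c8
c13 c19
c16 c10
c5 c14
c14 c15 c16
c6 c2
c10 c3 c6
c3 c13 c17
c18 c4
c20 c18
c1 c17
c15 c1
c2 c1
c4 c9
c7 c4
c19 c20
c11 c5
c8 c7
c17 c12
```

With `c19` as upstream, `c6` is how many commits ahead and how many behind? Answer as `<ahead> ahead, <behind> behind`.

Reachable from c6: {c1, c12, c17, c2, c4, c6, c7, c8, c9}.
Reachable from c19: {c18, c19, c20, c4, c9}.
Only in c6's history (ahead): {c1, c12, c17, c2, c6, c7, c8} — 7.
Only in c19's history (behind): {c18, c19, c20} — 3.

7 ahead, 3 behind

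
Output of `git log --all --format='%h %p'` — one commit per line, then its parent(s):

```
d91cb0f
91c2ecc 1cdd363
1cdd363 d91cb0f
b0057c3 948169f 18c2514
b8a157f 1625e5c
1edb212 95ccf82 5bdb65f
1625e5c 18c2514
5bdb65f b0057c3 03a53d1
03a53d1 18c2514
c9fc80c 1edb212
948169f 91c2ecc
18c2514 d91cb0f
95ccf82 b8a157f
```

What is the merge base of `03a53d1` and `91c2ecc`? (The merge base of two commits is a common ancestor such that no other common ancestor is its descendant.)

d91cb0f

Ancestors of 03a53d1: {03a53d1, 18c2514, d91cb0f}.
Ancestors of 91c2ecc: {1cdd363, 91c2ecc, d91cb0f}.
Common ancestors: {d91cb0f}.
The only common ancestor is d91cb0f, so it is the merge base.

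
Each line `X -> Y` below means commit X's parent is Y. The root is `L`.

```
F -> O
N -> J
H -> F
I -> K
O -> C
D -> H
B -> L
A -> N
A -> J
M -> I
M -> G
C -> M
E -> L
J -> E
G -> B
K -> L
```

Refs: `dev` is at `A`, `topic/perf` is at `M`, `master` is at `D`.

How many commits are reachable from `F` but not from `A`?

8

Reachable from F: {B, C, F, G, I, K, L, M, O}.
Reachable from A: {A, E, J, L, N}.
In F's history but not A's: {B, C, F, G, I, K, M, O} — 8 commits.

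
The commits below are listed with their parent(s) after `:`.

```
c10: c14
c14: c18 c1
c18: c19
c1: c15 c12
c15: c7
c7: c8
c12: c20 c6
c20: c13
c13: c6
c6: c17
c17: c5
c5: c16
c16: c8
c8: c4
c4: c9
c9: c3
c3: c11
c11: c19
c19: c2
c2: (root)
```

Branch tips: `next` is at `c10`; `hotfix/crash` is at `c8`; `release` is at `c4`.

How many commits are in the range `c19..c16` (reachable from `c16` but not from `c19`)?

6

Reachable from c16: {c11, c16, c19, c2, c3, c4, c8, c9}.
Reachable from c19: {c19, c2}.
In c16's history but not c19's: {c11, c16, c3, c4, c8, c9} — 6 commits.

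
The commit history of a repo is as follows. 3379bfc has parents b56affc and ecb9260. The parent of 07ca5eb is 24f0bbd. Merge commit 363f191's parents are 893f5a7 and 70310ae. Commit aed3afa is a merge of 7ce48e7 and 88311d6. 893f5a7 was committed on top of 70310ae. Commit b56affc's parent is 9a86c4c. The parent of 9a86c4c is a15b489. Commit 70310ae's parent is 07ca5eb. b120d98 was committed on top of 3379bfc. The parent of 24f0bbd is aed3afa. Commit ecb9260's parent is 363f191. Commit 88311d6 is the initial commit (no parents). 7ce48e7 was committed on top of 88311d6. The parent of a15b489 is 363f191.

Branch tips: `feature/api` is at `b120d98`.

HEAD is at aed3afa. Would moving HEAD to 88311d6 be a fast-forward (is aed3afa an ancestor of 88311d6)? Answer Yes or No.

A fast-forward from aed3afa to 88311d6 is possible iff aed3afa is an ancestor of 88311d6.
Ancestors of 88311d6: {88311d6}.
aed3afa is not among them, so fast-forward is not possible.

No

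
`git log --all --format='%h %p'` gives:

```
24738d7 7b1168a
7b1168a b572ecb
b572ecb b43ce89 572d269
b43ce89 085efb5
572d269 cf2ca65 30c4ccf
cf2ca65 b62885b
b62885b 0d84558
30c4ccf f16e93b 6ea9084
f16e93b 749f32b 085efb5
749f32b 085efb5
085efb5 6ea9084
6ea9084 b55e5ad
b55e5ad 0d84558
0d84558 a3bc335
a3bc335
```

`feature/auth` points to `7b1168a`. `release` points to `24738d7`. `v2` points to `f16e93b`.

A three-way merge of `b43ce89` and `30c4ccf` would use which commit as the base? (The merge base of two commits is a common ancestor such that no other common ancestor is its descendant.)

085efb5

Ancestors of b43ce89: {085efb5, 0d84558, 6ea9084, a3bc335, b43ce89, b55e5ad}.
Ancestors of 30c4ccf: {085efb5, 0d84558, 30c4ccf, 6ea9084, 749f32b, a3bc335, b55e5ad, f16e93b}.
Common ancestors: {085efb5, 0d84558, 6ea9084, a3bc335, b55e5ad}.
Among these, 085efb5 is not an ancestor of any other common ancestor — it is the merge base.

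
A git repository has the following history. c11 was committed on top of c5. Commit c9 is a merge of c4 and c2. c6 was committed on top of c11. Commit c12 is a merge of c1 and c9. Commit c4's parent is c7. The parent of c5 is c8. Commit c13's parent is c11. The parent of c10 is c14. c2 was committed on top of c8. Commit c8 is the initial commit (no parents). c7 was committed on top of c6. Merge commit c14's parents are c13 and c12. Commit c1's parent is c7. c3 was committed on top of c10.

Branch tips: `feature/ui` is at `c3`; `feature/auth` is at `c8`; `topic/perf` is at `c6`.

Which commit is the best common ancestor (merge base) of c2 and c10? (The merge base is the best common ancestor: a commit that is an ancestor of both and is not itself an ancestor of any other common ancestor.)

c2

Ancestors of c2: {c2, c8}.
Ancestors of c10: {c1, c10, c11, c12, c13, c14, c2, c4, c5, c6, c7, c8, c9}.
Common ancestors: {c2, c8}.
Among these, c2 is not an ancestor of any other common ancestor — it is the merge base.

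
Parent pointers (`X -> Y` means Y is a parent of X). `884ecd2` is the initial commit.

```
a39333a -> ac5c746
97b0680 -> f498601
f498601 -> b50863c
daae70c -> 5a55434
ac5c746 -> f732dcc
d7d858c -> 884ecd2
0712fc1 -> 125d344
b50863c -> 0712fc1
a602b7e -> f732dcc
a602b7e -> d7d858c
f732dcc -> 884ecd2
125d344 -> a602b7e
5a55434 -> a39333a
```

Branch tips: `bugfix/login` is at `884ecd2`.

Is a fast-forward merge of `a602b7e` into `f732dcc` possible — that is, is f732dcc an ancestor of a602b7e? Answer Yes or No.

A fast-forward from f732dcc to a602b7e is possible iff f732dcc is an ancestor of a602b7e.
Ancestors of a602b7e: {884ecd2, a602b7e, d7d858c, f732dcc}.
f732dcc is among them, so fast-forward is possible.

Yes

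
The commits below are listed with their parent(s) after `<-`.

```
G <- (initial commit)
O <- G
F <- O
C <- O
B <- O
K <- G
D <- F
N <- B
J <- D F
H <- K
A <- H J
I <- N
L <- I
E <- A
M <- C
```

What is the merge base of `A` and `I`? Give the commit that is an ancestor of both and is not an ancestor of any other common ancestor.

O

Ancestors of A: {A, D, F, G, H, J, K, O}.
Ancestors of I: {B, G, I, N, O}.
Common ancestors: {G, O}.
Among these, O is not an ancestor of any other common ancestor — it is the merge base.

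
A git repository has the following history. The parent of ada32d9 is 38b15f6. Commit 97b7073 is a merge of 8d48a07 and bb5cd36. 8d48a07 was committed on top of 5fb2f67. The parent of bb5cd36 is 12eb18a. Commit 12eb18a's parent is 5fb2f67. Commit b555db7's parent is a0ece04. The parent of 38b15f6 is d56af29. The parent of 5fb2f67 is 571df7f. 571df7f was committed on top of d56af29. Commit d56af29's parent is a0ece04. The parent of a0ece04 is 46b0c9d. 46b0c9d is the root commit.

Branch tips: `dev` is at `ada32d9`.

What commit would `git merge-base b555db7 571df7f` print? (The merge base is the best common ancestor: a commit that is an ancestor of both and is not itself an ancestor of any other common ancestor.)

a0ece04

Ancestors of b555db7: {46b0c9d, a0ece04, b555db7}.
Ancestors of 571df7f: {46b0c9d, 571df7f, a0ece04, d56af29}.
Common ancestors: {46b0c9d, a0ece04}.
Among these, a0ece04 is not an ancestor of any other common ancestor — it is the merge base.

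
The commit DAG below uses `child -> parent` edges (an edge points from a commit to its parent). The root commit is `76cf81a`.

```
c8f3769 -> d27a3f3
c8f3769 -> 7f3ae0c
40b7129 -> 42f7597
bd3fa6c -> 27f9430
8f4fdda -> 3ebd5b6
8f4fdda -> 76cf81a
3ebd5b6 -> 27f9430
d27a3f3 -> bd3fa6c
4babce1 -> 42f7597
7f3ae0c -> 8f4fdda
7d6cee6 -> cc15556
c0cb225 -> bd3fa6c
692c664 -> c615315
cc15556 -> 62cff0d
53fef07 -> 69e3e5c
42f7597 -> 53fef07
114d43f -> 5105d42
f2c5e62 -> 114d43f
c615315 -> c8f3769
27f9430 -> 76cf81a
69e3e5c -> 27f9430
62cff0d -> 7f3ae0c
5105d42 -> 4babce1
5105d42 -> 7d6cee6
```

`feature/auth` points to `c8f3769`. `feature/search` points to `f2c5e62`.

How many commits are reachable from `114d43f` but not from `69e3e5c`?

Reachable from 114d43f: {114d43f, 27f9430, 3ebd5b6, 42f7597, 4babce1, 5105d42, 53fef07, 62cff0d, 69e3e5c, 76cf81a, 7d6cee6, 7f3ae0c, 8f4fdda, cc15556}.
Reachable from 69e3e5c: {27f9430, 69e3e5c, 76cf81a}.
In 114d43f's history but not 69e3e5c's: {114d43f, 3ebd5b6, 42f7597, 4babce1, 5105d42, 53fef07, 62cff0d, 7d6cee6, 7f3ae0c, 8f4fdda, cc15556} — 11 commits.

11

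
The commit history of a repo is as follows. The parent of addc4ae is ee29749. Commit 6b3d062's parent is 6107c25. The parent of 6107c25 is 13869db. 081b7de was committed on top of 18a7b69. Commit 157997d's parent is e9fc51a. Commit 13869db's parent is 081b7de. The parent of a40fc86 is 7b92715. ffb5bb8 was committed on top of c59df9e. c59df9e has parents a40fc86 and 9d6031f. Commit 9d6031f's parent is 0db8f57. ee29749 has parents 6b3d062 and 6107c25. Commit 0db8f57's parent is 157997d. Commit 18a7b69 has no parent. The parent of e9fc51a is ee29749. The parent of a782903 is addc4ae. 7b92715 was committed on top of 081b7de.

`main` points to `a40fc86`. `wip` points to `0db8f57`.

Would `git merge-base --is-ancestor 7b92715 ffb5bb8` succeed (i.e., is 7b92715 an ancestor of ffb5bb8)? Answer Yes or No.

Yes

Ancestors of ffb5bb8 (commits reachable by following parents): {081b7de, 0db8f57, 13869db, 157997d, 18a7b69, 6107c25, 6b3d062, 7b92715, 9d6031f, a40fc86, c59df9e, e9fc51a, ee29749, ffb5bb8}.
7b92715 is in that set, so it is an ancestor of ffb5bb8.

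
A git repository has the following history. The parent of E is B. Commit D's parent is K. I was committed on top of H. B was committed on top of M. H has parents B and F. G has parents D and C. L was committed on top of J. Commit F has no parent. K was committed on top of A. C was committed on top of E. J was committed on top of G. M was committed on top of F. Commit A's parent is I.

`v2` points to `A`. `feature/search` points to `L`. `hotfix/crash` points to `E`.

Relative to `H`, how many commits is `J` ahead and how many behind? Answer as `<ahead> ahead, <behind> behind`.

8 ahead, 0 behind

Reachable from J: {A, B, C, D, E, F, G, H, I, J, K, M}.
Reachable from H: {B, F, H, M}.
Only in J's history (ahead): {A, C, D, E, G, I, J, K} — 8.
Only in H's history (behind): {} — 0.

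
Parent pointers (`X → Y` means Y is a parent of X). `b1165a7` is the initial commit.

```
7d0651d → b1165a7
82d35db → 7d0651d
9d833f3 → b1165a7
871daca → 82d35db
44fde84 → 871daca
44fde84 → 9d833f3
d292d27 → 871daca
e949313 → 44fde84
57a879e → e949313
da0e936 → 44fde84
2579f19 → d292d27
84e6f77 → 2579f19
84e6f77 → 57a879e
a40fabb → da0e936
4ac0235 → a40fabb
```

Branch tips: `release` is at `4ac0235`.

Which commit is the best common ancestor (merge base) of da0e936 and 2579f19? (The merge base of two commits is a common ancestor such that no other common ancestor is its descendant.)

871daca

Ancestors of da0e936: {44fde84, 7d0651d, 82d35db, 871daca, 9d833f3, b1165a7, da0e936}.
Ancestors of 2579f19: {2579f19, 7d0651d, 82d35db, 871daca, b1165a7, d292d27}.
Common ancestors: {7d0651d, 82d35db, 871daca, b1165a7}.
Among these, 871daca is not an ancestor of any other common ancestor — it is the merge base.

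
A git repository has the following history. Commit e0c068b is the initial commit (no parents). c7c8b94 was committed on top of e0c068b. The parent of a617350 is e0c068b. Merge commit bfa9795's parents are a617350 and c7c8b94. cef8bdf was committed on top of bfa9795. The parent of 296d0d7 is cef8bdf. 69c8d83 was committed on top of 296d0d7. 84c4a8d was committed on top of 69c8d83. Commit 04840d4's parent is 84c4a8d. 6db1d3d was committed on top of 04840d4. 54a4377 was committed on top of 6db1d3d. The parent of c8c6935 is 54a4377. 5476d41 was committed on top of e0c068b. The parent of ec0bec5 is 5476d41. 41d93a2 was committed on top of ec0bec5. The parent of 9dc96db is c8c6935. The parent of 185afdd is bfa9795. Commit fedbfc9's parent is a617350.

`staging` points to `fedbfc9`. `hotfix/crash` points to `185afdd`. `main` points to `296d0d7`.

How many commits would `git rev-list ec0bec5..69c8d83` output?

6

Reachable from 69c8d83: {296d0d7, 69c8d83, a617350, bfa9795, c7c8b94, cef8bdf, e0c068b}.
Reachable from ec0bec5: {5476d41, e0c068b, ec0bec5}.
In 69c8d83's history but not ec0bec5's: {296d0d7, 69c8d83, a617350, bfa9795, c7c8b94, cef8bdf} — 6 commits.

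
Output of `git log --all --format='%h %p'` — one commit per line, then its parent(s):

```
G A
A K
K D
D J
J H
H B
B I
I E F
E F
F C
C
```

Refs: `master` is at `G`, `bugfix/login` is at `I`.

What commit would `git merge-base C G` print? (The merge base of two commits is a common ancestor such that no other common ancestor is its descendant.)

Ancestors of C: {C}.
Ancestors of G: {A, B, C, D, E, F, G, H, I, J, K}.
Common ancestors: {C}.
The only common ancestor is C, so it is the merge base.

C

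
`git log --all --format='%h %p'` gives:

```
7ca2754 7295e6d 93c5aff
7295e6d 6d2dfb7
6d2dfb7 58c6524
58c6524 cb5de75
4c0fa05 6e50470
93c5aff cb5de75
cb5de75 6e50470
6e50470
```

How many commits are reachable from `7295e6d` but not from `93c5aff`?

Reachable from 7295e6d: {58c6524, 6d2dfb7, 6e50470, 7295e6d, cb5de75}.
Reachable from 93c5aff: {6e50470, 93c5aff, cb5de75}.
In 7295e6d's history but not 93c5aff's: {58c6524, 6d2dfb7, 7295e6d} — 3 commits.

3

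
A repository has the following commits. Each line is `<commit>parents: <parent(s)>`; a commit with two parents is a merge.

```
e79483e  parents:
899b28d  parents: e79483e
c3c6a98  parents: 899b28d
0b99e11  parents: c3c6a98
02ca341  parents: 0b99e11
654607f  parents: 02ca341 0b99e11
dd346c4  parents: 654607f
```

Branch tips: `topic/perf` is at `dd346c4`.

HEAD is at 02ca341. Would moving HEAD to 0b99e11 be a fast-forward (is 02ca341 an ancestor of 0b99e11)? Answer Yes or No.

No

A fast-forward from 02ca341 to 0b99e11 is possible iff 02ca341 is an ancestor of 0b99e11.
Ancestors of 0b99e11: {0b99e11, 899b28d, c3c6a98, e79483e}.
02ca341 is not among them, so fast-forward is not possible.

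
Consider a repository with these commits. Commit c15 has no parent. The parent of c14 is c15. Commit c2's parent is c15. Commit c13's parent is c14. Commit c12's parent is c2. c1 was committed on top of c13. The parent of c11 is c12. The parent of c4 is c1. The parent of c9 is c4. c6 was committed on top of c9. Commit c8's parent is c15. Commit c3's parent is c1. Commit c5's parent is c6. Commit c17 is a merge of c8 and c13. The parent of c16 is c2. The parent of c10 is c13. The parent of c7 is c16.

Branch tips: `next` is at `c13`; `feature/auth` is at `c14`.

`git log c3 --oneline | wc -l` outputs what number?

Walking parent pointers from c3: reachable set = {c1, c13, c14, c15, c3}.
That is 5 commits.

5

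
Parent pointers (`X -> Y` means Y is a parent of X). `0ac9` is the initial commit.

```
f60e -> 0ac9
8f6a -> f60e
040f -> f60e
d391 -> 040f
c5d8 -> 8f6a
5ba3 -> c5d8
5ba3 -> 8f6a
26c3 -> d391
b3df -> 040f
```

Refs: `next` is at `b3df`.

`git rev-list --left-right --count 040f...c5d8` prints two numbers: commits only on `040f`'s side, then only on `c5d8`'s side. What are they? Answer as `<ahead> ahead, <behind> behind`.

Reachable from 040f: {040f, 0ac9, f60e}.
Reachable from c5d8: {0ac9, 8f6a, c5d8, f60e}.
Only in 040f's history (ahead): {040f} — 1.
Only in c5d8's history (behind): {8f6a, c5d8} — 2.

1 ahead, 2 behind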